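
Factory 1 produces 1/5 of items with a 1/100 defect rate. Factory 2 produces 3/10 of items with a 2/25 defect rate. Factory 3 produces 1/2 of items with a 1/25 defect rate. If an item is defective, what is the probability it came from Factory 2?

Using Bayes' theorem:
P(F1) = 1/5, P(D|F1) = 1/100
P(F2) = 3/10, P(D|F2) = 2/25
P(F3) = 1/2, P(D|F3) = 1/25
P(D) = P(D|F1)P(F1) + P(D|F2)P(F2) + P(D|F3)P(F3)
     = \frac{23}{500}
P(F2|D) = P(D|F2)P(F2) / P(D)
= \frac{12}{23}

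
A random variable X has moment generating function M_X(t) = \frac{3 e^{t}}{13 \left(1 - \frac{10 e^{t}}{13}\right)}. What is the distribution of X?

The MGF M(t) = \frac{3 e^{t}}{13 \left(1 - \frac{10 e^{t}}{13}\right)} is the standard form for the Geometric distribution.
Comparing with the known MGF formula identifies: Geometric(p=3/13), X = trial number of first success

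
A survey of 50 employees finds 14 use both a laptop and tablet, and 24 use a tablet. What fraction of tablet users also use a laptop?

P(A ∩ B) = 14/50 = 7/25
P(B) = 24/50 = 12/25
P(A|B) = P(A ∩ B) / P(B) = (7/25) / (12/25) = 7/12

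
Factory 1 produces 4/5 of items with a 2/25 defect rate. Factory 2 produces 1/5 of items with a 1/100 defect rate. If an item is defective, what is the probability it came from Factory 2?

Using Bayes' theorem:
P(F1) = 4/5, P(D|F1) = 2/25
P(F2) = 1/5, P(D|F2) = 1/100
P(D) = P(D|F1)P(F1) + P(D|F2)P(F2)
     = \frac{33}{500}
P(F2|D) = P(D|F2)P(F2) / P(D)
= \frac{1}{33}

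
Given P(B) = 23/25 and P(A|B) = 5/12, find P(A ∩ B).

By definition, P(A|B) = P(A ∩ B) / P(B)
So P(A ∩ B) = P(A|B) × P(B)
= 5/12 × 23/25
= 23/60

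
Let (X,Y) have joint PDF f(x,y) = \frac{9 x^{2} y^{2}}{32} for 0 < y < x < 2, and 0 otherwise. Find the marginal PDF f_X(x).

f_X(x) = ∫_0^x \frac{9 x^{2} y^{2}}{32} dy = \frac{3 x^{5}}{32}
for 0 < x < 2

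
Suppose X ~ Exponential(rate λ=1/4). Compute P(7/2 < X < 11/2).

P(7/2 < X < 11/2) = ∫_{7/2}^{11/2} f(x) dx
where f(x) = \frac{e^{- \frac{x}{4}}}{4}
= - \frac{1 - e^{\frac{1}{2}}}{e^{\frac{11}{8}}}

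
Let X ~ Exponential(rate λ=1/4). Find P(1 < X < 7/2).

P(1 < X < 7/2) = ∫_{1}^{7/2} f(x) dx
where f(x) = \frac{e^{- \frac{x}{4}}}{4}
= - \frac{1}{e^{\frac{7}{8}}} + e^{- \frac{1}{4}}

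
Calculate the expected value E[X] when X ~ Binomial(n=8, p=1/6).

For X ~ Binomial(n=8, p=1/6), the expected value is:
E[X] = \frac{4}{3}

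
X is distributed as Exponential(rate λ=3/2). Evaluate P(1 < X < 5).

P(1 < X < 5) = ∫_{1}^{5} f(x) dx
where f(x) = \frac{3 e^{- \frac{3 x}{2}}}{2}
= - \frac{1 - e^{6}}{e^{\frac{15}{2}}}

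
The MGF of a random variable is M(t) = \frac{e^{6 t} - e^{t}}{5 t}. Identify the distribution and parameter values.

The MGF M(t) = \frac{e^{6 t} - e^{t}}{5 t} is the standard form for the Uniform distribution.
Comparing with the known MGF formula identifies: Uniform(1, 6)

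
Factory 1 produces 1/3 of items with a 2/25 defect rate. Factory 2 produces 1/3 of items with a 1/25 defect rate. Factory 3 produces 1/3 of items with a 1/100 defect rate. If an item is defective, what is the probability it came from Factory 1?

Using Bayes' theorem:
P(F1) = 1/3, P(D|F1) = 2/25
P(F2) = 1/3, P(D|F2) = 1/25
P(F3) = 1/3, P(D|F3) = 1/100
P(D) = P(D|F1)P(F1) + P(D|F2)P(F2) + P(D|F3)P(F3)
     = \frac{13}{300}
P(F1|D) = P(D|F1)P(F1) / P(D)
= \frac{8}{13}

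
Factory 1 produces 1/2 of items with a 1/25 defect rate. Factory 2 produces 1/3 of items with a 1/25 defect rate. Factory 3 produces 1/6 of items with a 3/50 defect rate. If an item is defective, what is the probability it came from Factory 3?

Using Bayes' theorem:
P(F1) = 1/2, P(D|F1) = 1/25
P(F2) = 1/3, P(D|F2) = 1/25
P(F3) = 1/6, P(D|F3) = 3/50
P(D) = P(D|F1)P(F1) + P(D|F2)P(F2) + P(D|F3)P(F3)
     = \frac{13}{300}
P(F3|D) = P(D|F3)P(F3) / P(D)
= \frac{3}{13}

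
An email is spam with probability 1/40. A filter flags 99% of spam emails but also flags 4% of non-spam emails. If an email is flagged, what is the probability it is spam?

Let D = the rare event, + = positive/flagged.
P(D) = 1/40
P(+|D) = 99/100
P(+|D') = 4/100 = 1/25
P(+) = P(+|D)P(D) + P(+|D')P(D')
     = \frac{99}{100} × \frac{1}{40} + \frac{1}{25} × \frac{39}{40}
     = \frac{51}{800}
P(D|+) = P(+|D)P(D)/P(+) = \frac{33}{85}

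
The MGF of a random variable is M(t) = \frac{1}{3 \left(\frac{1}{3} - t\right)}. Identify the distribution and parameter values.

The MGF M(t) = \frac{1}{3 \left(\frac{1}{3} - t\right)} is the standard form for the Exponential distribution.
Comparing with the known MGF formula identifies: Exponential(rate λ=1/3)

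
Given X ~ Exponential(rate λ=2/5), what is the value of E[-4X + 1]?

For X ~ Exponential(rate λ=2/5):
E[X] = \frac{5}{2}
E[-4X + 1] = -4 × E[X] + 1 = -9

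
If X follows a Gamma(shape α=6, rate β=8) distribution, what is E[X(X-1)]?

E[X(X-1)] = E[X² - X] = E[X²] - E[X]
E[X] = \frac{3}{4}
E[X²] = Var(X) + (E[X])² = \frac{3}{32} + (\frac{3}{4})² = \frac{21}{32}
E[X(X-1)] = \frac{21}{32} - \frac{3}{4} = - \frac{3}{32}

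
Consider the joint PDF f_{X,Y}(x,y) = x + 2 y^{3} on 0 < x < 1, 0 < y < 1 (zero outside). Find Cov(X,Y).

E[XY] = ∫∫ xy × f(x,y) dx dy = \frac{11}{30}
E[X] = \frac{7}{12}
E[Y] = \frac{13}{20}
Cov(X,Y) = E[XY] - E[X]E[Y] = - \frac{1}{80}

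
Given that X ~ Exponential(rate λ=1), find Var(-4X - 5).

For X ~ Exponential(rate λ=1):
Var(X) = 1
Var(-4X - 5) = (-4)² × Var(X) = 16 × 1 = 16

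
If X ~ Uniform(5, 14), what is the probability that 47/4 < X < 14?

P(47/4 < X < 14) = ∫_{47/4}^{14} f(x) dx
where f(x) = \frac{1}{9}
= \frac{1}{4}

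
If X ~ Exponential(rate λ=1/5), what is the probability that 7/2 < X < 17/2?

P(7/2 < X < 17/2) = ∫_{7/2}^{17/2} f(x) dx
where f(x) = \frac{e^{- \frac{x}{5}}}{5}
= - \frac{1 - e}{e^{\frac{17}{10}}}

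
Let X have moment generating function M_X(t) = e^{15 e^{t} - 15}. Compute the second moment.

To find E[X^2], compute M^(2)(0):
M^(1)(t) = 15 e^{t} e^{15 e^{t} - 15}
M^(2)(t) = 225 e^{2 t} e^{15 e^{t} - 15} + 15 e^{t} e^{15 e^{t} - 15}
M^(2)(0) = 240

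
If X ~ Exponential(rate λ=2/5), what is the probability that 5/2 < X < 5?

P(5/2 < X < 5) = ∫_{5/2}^{5} f(x) dx
where f(x) = \frac{2 e^{- \frac{2 x}{5}}}{5}
= - \frac{1 - e}{e^{2}}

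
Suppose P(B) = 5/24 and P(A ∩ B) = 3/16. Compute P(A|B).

P(A|B) = P(A ∩ B) / P(B)
= (3/16) / (5/24)
= 9/10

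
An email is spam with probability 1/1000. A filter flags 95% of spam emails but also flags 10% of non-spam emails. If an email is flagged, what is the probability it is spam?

Let D = the rare event, + = positive/flagged.
P(D) = 1/1000
P(+|D) = 95/100 = 19/20
P(+|D') = 10/100 = 1/10
P(+) = P(+|D)P(D) + P(+|D')P(D')
     = \frac{19}{20} × \frac{1}{1000} + \frac{1}{10} × \frac{999}{1000}
     = \frac{2017}{20000}
P(D|+) = P(+|D)P(D)/P(+) = \frac{19}{2017}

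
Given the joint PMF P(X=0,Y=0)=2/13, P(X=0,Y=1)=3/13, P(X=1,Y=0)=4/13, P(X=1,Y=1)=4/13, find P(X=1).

P(X=1) = P(X=1,Y=0) + P(X=1,Y=1)
= 4/13 + 4/13
= 8/13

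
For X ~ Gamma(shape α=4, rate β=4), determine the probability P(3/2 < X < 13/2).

P(3/2 < X < 13/2) = ∫_{3/2}^{13/2} f(x) dx
where f(x) = \frac{128 x^{3} e^{- 4 x}}{3}
= \frac{-9883 + 183 e^{20}}{3 e^{26}}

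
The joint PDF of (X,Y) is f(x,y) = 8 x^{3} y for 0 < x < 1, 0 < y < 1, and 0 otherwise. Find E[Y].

E[Y] = ∫_0^1 ∫_0^1 y × f(x,y) dx dy
= \frac{2}{3}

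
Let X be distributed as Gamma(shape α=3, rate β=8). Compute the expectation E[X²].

Using the identity E[X²] = Var(X) + (E[X])²:
E[X] = \frac{3}{8}
Var(X) = \frac{3}{64}
E[X²] = \frac{3}{64} + (\frac{3}{8})²
= \frac{3}{16}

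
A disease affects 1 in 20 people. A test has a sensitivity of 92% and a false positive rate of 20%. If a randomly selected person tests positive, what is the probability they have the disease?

Let D = the rare event, + = positive/flagged.
P(D) = 1/20
P(+|D) = 92/100 = 23/25
P(+|D') = 20/100 = 1/5
P(+) = P(+|D)P(D) + P(+|D')P(D')
     = \frac{23}{25} × \frac{1}{20} + \frac{1}{5} × \frac{19}{20}
     = \frac{59}{250}
P(D|+) = P(+|D)P(D)/P(+) = \frac{23}{118}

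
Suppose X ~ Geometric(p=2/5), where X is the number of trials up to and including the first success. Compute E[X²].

Using the identity E[X²] = Var(X) + (E[X])²:
E[X] = \frac{5}{2}
Var(X) = \frac{15}{4}
E[X²] = \frac{15}{4} + (\frac{5}{2})²
= 10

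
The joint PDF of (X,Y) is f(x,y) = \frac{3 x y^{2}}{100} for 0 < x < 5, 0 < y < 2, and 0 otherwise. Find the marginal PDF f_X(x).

f_X(x) = ∫_0^2 f(x,y) dy
= ∫_0^2 \frac{3 x y^{2}}{100} dy
= \frac{2 x}{25} for 0 < x < 5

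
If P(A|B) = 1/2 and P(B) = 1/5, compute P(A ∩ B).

By definition, P(A|B) = P(A ∩ B) / P(B)
So P(A ∩ B) = P(A|B) × P(B)
= 1/2 × 1/5
= 1/10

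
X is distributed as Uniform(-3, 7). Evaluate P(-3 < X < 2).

P(-3 < X < 2) = ∫_{-3}^{2} f(x) dx
where f(x) = \frac{1}{10}
= \frac{1}{2}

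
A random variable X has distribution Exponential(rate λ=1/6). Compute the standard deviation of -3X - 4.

For X ~ Exponential(rate λ=1/6):
Var(X) = 36
SD(X) = √(Var(X)) = √(36) = 6
SD(-3X - 4) = |-3| × SD(X) = 3 × 6 = 18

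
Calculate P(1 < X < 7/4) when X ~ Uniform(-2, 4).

P(1 < X < 7/4) = ∫_{1}^{7/4} f(x) dx
where f(x) = \frac{1}{6}
= \frac{1}{8}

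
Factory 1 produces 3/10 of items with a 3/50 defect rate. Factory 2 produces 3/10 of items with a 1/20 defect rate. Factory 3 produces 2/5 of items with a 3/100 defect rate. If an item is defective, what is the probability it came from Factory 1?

Using Bayes' theorem:
P(F1) = 3/10, P(D|F1) = 3/50
P(F2) = 3/10, P(D|F2) = 1/20
P(F3) = 2/5, P(D|F3) = 3/100
P(D) = P(D|F1)P(F1) + P(D|F2)P(F2) + P(D|F3)P(F3)
     = \frac{9}{200}
P(F1|D) = P(D|F1)P(F1) / P(D)
= \frac{2}{5}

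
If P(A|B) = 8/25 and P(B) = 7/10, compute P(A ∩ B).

By definition, P(A|B) = P(A ∩ B) / P(B)
So P(A ∩ B) = P(A|B) × P(B)
= 8/25 × 7/10
= 28/125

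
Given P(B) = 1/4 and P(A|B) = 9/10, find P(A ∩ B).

By definition, P(A|B) = P(A ∩ B) / P(B)
So P(A ∩ B) = P(A|B) × P(B)
= 9/10 × 1/4
= 9/40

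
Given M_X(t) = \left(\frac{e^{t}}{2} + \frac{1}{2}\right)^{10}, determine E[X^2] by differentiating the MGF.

To find E[X^2], compute M^(2)(0):
M^(1)(t) = 5 \left(\frac{e^{t}}{2} + \frac{1}{2}\right)^{9} e^{t}
M^(2)(t) = 5 \left(\frac{e^{t}}{2} + \frac{1}{2}\right)^{9} e^{t} + \frac{45 \left(\frac{e^{t}}{2} + \frac{1}{2}\right)^{8} e^{2 t}}{2}
M^(2)(0) = \frac{55}{2}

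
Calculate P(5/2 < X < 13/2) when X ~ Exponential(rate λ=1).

P(5/2 < X < 13/2) = ∫_{5/2}^{13/2} f(x) dx
where f(x) = e^{- x}
= - \frac{1 - e^{4}}{e^{\frac{13}{2}}}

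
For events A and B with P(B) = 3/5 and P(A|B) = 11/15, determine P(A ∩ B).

By definition, P(A|B) = P(A ∩ B) / P(B)
So P(A ∩ B) = P(A|B) × P(B)
= 11/15 × 3/5
= 11/25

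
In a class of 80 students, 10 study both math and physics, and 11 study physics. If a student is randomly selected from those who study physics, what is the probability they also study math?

P(A ∩ B) = 10/80 = 1/8
P(B) = 11/80
P(A|B) = P(A ∩ B) / P(B) = (1/8) / (11/80) = 10/11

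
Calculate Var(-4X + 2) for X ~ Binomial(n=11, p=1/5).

For X ~ Binomial(n=11, p=1/5):
Var(X) = \frac{44}{25}
Var(-4X + 2) = (-4)² × Var(X) = 16 × \frac{44}{25} = \frac{704}{25}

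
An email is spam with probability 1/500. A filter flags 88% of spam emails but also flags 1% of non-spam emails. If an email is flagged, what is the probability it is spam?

Let D = the rare event, + = positive/flagged.
P(D) = 1/500
P(+|D) = 88/100 = 22/25
P(+|D') = 1/100
P(+) = P(+|D)P(D) + P(+|D')P(D')
     = \frac{22}{25} × \frac{1}{500} + \frac{1}{100} × \frac{499}{500}
     = \frac{587}{50000}
P(D|+) = P(+|D)P(D)/P(+) = \frac{88}{587}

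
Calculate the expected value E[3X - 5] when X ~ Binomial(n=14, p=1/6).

For X ~ Binomial(n=14, p=1/6):
E[X] = \frac{7}{3}
E[3X - 5] = 3 × E[X] - 5 = 2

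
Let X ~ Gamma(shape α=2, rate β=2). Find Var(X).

For X ~ Gamma(shape α=2, rate β=2):
Var(X) = \frac{1}{2}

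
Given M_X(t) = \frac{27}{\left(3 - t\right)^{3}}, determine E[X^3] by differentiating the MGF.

To find E[X^3], compute M^(3)(0):
M^(1)(t) = \frac{81}{\left(3 - t\right)^{4}}
M^(2)(t) = \frac{324}{\left(3 - t\right)^{5}}
M^(3)(t) = \frac{1620}{\left(3 - t\right)^{6}}
M^(3)(0) = \frac{20}{9}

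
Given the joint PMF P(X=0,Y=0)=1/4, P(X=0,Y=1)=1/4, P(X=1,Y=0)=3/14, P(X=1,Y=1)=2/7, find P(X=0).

P(X=0) = P(X=0,Y=0) + P(X=0,Y=1)
= 1/4 + 1/4
= 1/2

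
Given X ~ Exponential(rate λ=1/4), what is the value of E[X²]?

Using the identity E[X²] = Var(X) + (E[X])²:
E[X] = 4
Var(X) = 16
E[X²] = 16 + (4)²
= 32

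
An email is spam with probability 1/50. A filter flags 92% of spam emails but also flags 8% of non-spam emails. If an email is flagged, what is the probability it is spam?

Let D = the rare event, + = positive/flagged.
P(D) = 1/50
P(+|D) = 92/100 = 23/25
P(+|D') = 8/100 = 2/25
P(+) = P(+|D)P(D) + P(+|D')P(D')
     = \frac{23}{25} × \frac{1}{50} + \frac{2}{25} × \frac{49}{50}
     = \frac{121}{1250}
P(D|+) = P(+|D)P(D)/P(+) = \frac{23}{121}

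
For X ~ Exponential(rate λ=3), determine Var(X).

For X ~ Exponential(rate λ=3):
Var(X) = \frac{1}{9}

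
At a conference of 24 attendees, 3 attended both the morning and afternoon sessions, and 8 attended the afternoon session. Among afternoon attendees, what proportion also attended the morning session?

P(A ∩ B) = 3/24 = 1/8
P(B) = 8/24 = 1/3
P(A|B) = P(A ∩ B) / P(B) = (1/8) / (1/3) = 3/8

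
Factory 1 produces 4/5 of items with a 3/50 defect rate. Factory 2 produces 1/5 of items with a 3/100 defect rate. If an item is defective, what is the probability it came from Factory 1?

Using Bayes' theorem:
P(F1) = 4/5, P(D|F1) = 3/50
P(F2) = 1/5, P(D|F2) = 3/100
P(D) = P(D|F1)P(F1) + P(D|F2)P(F2)
     = \frac{27}{500}
P(F1|D) = P(D|F1)P(F1) / P(D)
= \frac{8}{9}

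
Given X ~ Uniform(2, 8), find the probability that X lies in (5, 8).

P(5 < X < 8) = ∫_{5}^{8} f(x) dx
where f(x) = \frac{1}{6}
= \frac{1}{2}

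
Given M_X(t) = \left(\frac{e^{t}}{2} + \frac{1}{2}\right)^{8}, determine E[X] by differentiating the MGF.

To find E[X], compute M^(1)(0):
M^(1)(t) = 4 \left(\frac{e^{t}}{2} + \frac{1}{2}\right)^{7} e^{t}
M^(1)(0) = 4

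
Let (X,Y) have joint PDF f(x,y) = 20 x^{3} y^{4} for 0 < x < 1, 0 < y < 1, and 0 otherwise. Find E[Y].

E[Y] = ∫_0^1 ∫_0^1 y × f(x,y) dx dy
= \frac{5}{6}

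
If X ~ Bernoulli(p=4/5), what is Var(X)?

For X ~ Bernoulli(p=4/5):
Var(X) = \frac{4}{25}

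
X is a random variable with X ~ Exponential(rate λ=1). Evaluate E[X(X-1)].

E[X(X-1)] = E[X² - X] = E[X²] - E[X]
E[X] = 1
E[X²] = Var(X) + (E[X])² = 1 + (1)² = 2
E[X(X-1)] = 2 - 1 = 1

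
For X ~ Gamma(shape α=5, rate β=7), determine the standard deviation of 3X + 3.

For X ~ Gamma(shape α=5, rate β=7):
Var(X) = \frac{5}{49}
SD(X) = √(Var(X)) = √(\frac{5}{49}) = \frac{\sqrt{5}}{7}
SD(3X + 3) = |3| × SD(X) = 3 × \frac{\sqrt{5}}{7} = \frac{3 \sqrt{5}}{7}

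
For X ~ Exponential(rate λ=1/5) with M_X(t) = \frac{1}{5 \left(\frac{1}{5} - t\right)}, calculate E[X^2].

To find E[X^2], compute M^(2)(0):
M^(1)(t) = \frac{1}{5 \left(\frac{1}{5} - t\right)^{2}}
M^(2)(t) = \frac{2}{5 \left(\frac{1}{5} - t\right)^{3}}
M^(2)(0) = 50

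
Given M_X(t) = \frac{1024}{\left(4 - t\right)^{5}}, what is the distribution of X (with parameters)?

The MGF M(t) = \frac{1024}{\left(4 - t\right)^{5}} is the standard form for the Gamma distribution.
Comparing with the known MGF formula identifies: Gamma(shape α=5, rate β=4)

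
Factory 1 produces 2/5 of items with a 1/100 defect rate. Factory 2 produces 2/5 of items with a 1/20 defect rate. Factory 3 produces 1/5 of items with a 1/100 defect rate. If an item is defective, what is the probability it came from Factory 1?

Using Bayes' theorem:
P(F1) = 2/5, P(D|F1) = 1/100
P(F2) = 2/5, P(D|F2) = 1/20
P(F3) = 1/5, P(D|F3) = 1/100
P(D) = P(D|F1)P(F1) + P(D|F2)P(F2) + P(D|F3)P(F3)
     = \frac{13}{500}
P(F1|D) = P(D|F1)P(F1) / P(D)
= \frac{2}{13}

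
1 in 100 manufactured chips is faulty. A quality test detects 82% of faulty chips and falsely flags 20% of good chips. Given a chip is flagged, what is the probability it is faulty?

Let D = the rare event, + = positive/flagged.
P(D) = 1/100
P(+|D) = 82/100 = 41/50
P(+|D') = 20/100 = 1/5
P(+) = P(+|D)P(D) + P(+|D')P(D')
     = \frac{41}{50} × \frac{1}{100} + \frac{1}{5} × \frac{99}{100}
     = \frac{1031}{5000}
P(D|+) = P(+|D)P(D)/P(+) = \frac{41}{1031}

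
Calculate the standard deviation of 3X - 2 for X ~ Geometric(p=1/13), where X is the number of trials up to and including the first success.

For X ~ Geometric(p=1/13), where X is the number of trials up to and including the first success:
Var(X) = 156
SD(X) = √(Var(X)) = √(156) = 2 \sqrt{39}
SD(3X - 2) = |3| × SD(X) = 3 × 2 \sqrt{39} = 6 \sqrt{39}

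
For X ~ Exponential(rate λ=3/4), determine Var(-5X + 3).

For X ~ Exponential(rate λ=3/4):
Var(X) = \frac{16}{9}
Var(-5X + 3) = (-5)² × Var(X) = 25 × \frac{16}{9} = \frac{400}{9}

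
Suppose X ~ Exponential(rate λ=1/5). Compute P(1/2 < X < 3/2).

P(1/2 < X < 3/2) = ∫_{1/2}^{3/2} f(x) dx
where f(x) = \frac{e^{- \frac{x}{5}}}{5}
= - \frac{1 - e^{\frac{1}{5}}}{e^{\frac{3}{10}}}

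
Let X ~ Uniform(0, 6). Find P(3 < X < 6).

P(3 < X < 6) = ∫_{3}^{6} f(x) dx
where f(x) = \frac{1}{6}
= \frac{1}{2}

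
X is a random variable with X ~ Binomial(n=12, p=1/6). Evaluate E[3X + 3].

For X ~ Binomial(n=12, p=1/6):
E[X] = 2
E[3X + 3] = 3 × E[X] + 3 = 9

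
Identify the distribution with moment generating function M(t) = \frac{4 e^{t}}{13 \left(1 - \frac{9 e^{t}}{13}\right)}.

The MGF M(t) = \frac{4 e^{t}}{13 \left(1 - \frac{9 e^{t}}{13}\right)} is the standard form for the Geometric distribution.
Comparing with the known MGF formula identifies: Geometric(p=4/13), X = trial number of first success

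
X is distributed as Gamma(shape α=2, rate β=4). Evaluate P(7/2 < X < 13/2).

P(7/2 < X < 13/2) = ∫_{7/2}^{13/2} f(x) dx
where f(x) = 16 x e^{- 4 x}
= \frac{3 \left(-9 + 5 e^{12}\right)}{e^{26}}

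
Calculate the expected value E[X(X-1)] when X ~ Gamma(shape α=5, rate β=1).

E[X(X-1)] = E[X² - X] = E[X²] - E[X]
E[X] = 5
E[X²] = Var(X) + (E[X])² = 5 + (5)² = 30
E[X(X-1)] = 30 - 5 = 25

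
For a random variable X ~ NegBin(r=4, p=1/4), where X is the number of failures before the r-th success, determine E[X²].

Using the identity E[X²] = Var(X) + (E[X])²:
E[X] = 12
Var(X) = 48
E[X²] = 48 + (12)²
= 192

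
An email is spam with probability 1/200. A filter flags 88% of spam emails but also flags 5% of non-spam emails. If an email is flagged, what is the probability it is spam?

Let D = the rare event, + = positive/flagged.
P(D) = 1/200
P(+|D) = 88/100 = 22/25
P(+|D') = 5/100 = 1/20
P(+) = P(+|D)P(D) + P(+|D')P(D')
     = \frac{22}{25} × \frac{1}{200} + \frac{1}{20} × \frac{199}{200}
     = \frac{1083}{20000}
P(D|+) = P(+|D)P(D)/P(+) = \frac{88}{1083}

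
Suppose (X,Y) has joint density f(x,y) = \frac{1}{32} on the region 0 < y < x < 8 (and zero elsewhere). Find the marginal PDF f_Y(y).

f_Y(y) = ∫_y^8 \frac{1}{32} dx = \frac{1}{4} - \frac{y}{32}
for 0 < y < 8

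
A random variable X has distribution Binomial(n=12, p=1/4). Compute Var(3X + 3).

For X ~ Binomial(n=12, p=1/4):
Var(X) = \frac{9}{4}
Var(3X + 3) = (3)² × Var(X) = 9 × \frac{9}{4} = \frac{81}{4}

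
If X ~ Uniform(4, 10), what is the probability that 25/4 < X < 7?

P(25/4 < X < 7) = ∫_{25/4}^{7} f(x) dx
where f(x) = \frac{1}{6}
= \frac{1}{8}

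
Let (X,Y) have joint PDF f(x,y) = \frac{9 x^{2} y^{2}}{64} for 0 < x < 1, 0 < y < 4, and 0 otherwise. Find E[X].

f_X(x) = ∫_0^4 \frac{9 x^{2} y^{2}}{64} dy = 3 x^{2}
E[X] = ∫_0^1 x × (3 x^{2}) dx = \frac{3}{4}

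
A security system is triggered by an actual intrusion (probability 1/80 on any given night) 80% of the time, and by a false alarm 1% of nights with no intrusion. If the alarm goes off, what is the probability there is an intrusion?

Let D = the rare event, + = positive/flagged.
P(D) = 1/80
P(+|D) = 80/100 = 4/5
P(+|D') = 1/100
P(+) = P(+|D)P(D) + P(+|D')P(D')
     = \frac{4}{5} × \frac{1}{80} + \frac{1}{100} × \frac{79}{80}
     = \frac{159}{8000}
P(D|+) = P(+|D)P(D)/P(+) = \frac{80}{159}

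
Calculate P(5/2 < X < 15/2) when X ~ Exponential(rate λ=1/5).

P(5/2 < X < 15/2) = ∫_{5/2}^{15/2} f(x) dx
where f(x) = \frac{e^{- \frac{x}{5}}}{5}
= - \frac{1 - e}{e^{\frac{3}{2}}}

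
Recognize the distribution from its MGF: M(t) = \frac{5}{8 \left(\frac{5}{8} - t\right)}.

The MGF M(t) = \frac{5}{8 \left(\frac{5}{8} - t\right)} is the standard form for the Exponential distribution.
Comparing with the known MGF formula identifies: Exponential(rate λ=5/8)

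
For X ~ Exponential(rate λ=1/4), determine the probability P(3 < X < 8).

P(3 < X < 8) = ∫_{3}^{8} f(x) dx
where f(x) = \frac{e^{- \frac{x}{4}}}{4}
= - \frac{1}{e^{2}} + e^{- \frac{3}{4}}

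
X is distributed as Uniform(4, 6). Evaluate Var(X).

For X ~ Uniform(4, 6):
Var(X) = \frac{1}{3}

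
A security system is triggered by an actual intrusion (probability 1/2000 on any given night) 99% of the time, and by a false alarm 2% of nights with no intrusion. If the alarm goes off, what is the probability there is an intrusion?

Let D = the rare event, + = positive/flagged.
P(D) = 1/2000
P(+|D) = 99/100
P(+|D') = 2/100 = 1/50
P(+) = P(+|D)P(D) + P(+|D')P(D')
     = \frac{99}{100} × \frac{1}{2000} + \frac{1}{50} × \frac{1999}{2000}
     = \frac{4097}{200000}
P(D|+) = P(+|D)P(D)/P(+) = \frac{99}{4097}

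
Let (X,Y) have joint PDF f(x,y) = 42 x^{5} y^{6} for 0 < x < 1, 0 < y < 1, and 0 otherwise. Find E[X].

E[X] = ∫_0^1 ∫_0^1 x × f(x,y) dy dx
= ∫_0^1 ∫_0^1 x × (42 x^{5} y^{6}) dy dx
= \frac{6}{7}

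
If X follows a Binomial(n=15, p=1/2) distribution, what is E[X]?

For X ~ Binomial(n=15, p=1/2), the expected value is:
E[X] = \frac{15}{2}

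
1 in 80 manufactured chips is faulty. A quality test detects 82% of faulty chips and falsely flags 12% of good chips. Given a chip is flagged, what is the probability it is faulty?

Let D = the rare event, + = positive/flagged.
P(D) = 1/80
P(+|D) = 82/100 = 41/50
P(+|D') = 12/100 = 3/25
P(+) = P(+|D)P(D) + P(+|D')P(D')
     = \frac{41}{50} × \frac{1}{80} + \frac{3}{25} × \frac{79}{80}
     = \frac{103}{800}
P(D|+) = P(+|D)P(D)/P(+) = \frac{41}{515}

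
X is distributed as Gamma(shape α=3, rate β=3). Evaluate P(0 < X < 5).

P(0 < X < 5) = ∫_{0}^{5} f(x) dx
where f(x) = \frac{27 x^{2} e^{- 3 x}}{2}
= 1 - \frac{257}{2 e^{15}}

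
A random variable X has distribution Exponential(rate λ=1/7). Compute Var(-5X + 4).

For X ~ Exponential(rate λ=1/7):
Var(X) = 49
Var(-5X + 4) = (-5)² × Var(X) = 25 × 49 = 1225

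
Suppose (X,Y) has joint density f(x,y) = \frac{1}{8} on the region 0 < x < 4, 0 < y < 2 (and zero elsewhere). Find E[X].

f_X(x) = ∫_0^2 \frac{1}{8} dy = \frac{1}{4}
E[X] = ∫_0^4 x × (\frac{1}{4}) dx = 2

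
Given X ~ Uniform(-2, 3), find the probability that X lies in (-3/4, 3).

P(-3/4 < X < 3) = ∫_{-3/4}^{3} f(x) dx
where f(x) = \frac{1}{5}
= \frac{3}{4}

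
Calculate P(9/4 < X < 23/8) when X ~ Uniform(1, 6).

P(9/4 < X < 23/8) = ∫_{9/4}^{23/8} f(x) dx
where f(x) = \frac{1}{5}
= \frac{1}{8}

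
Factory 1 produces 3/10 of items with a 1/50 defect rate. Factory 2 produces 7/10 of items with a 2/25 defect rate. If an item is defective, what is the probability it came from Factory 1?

Using Bayes' theorem:
P(F1) = 3/10, P(D|F1) = 1/50
P(F2) = 7/10, P(D|F2) = 2/25
P(D) = P(D|F1)P(F1) + P(D|F2)P(F2)
     = \frac{31}{500}
P(F1|D) = P(D|F1)P(F1) / P(D)
= \frac{3}{31}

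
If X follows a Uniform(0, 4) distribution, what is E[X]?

For X ~ Uniform(0, 4), the expected value is:
E[X] = 2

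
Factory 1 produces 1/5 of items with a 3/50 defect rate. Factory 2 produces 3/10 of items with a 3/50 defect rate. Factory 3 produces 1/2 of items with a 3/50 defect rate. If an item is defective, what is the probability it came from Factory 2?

Using Bayes' theorem:
P(F1) = 1/5, P(D|F1) = 3/50
P(F2) = 3/10, P(D|F2) = 3/50
P(F3) = 1/2, P(D|F3) = 3/50
P(D) = P(D|F1)P(F1) + P(D|F2)P(F2) + P(D|F3)P(F3)
     = \frac{3}{50}
P(F2|D) = P(D|F2)P(F2) / P(D)
= \frac{3}{10}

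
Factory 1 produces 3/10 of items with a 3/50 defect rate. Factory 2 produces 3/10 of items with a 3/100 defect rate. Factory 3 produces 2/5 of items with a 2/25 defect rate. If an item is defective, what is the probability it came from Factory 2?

Using Bayes' theorem:
P(F1) = 3/10, P(D|F1) = 3/50
P(F2) = 3/10, P(D|F2) = 3/100
P(F3) = 2/5, P(D|F3) = 2/25
P(D) = P(D|F1)P(F1) + P(D|F2)P(F2) + P(D|F3)P(F3)
     = \frac{59}{1000}
P(F2|D) = P(D|F2)P(F2) / P(D)
= \frac{9}{59}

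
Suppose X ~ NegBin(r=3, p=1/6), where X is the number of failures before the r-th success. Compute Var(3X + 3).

For X ~ NegBin(r=3, p=1/6), where X is the number of failures before the r-th success:
Var(X) = 90
Var(3X + 3) = (3)² × Var(X) = 9 × 90 = 810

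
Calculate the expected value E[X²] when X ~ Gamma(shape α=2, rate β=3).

Using the identity E[X²] = Var(X) + (E[X])²:
E[X] = \frac{2}{3}
Var(X) = \frac{2}{9}
E[X²] = \frac{2}{9} + (\frac{2}{3})²
= \frac{2}{3}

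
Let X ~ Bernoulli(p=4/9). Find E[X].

For X ~ Bernoulli(p=4/9), the expected value is:
E[X] = \frac{4}{9}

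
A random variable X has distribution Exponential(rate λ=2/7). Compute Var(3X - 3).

For X ~ Exponential(rate λ=2/7):
Var(X) = \frac{49}{4}
Var(3X - 3) = (3)² × Var(X) = 9 × \frac{49}{4} = \frac{441}{4}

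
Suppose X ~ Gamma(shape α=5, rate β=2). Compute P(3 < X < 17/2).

P(3 < X < 17/2) = ∫_{3}^{17/2} f(x) dx
where f(x) = \frac{4 x^{4} e^{- 2 x}}{3}
= \frac{-35691 + 920 e^{11}}{8 e^{17}}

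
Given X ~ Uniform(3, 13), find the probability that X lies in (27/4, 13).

P(27/4 < X < 13) = ∫_{27/4}^{13} f(x) dx
where f(x) = \frac{1}{10}
= \frac{5}{8}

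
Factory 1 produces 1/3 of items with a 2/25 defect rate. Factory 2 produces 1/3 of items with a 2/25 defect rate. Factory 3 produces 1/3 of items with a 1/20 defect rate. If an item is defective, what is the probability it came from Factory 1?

Using Bayes' theorem:
P(F1) = 1/3, P(D|F1) = 2/25
P(F2) = 1/3, P(D|F2) = 2/25
P(F3) = 1/3, P(D|F3) = 1/20
P(D) = P(D|F1)P(F1) + P(D|F2)P(F2) + P(D|F3)P(F3)
     = \frac{7}{100}
P(F1|D) = P(D|F1)P(F1) / P(D)
= \frac{8}{21}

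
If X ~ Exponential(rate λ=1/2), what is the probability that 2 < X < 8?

P(2 < X < 8) = ∫_{2}^{8} f(x) dx
where f(x) = \frac{e^{- \frac{x}{2}}}{2}
= - \frac{1 - e^{3}}{e^{4}}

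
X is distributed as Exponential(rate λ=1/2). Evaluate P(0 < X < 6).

P(0 < X < 6) = ∫_{0}^{6} f(x) dx
where f(x) = \frac{e^{- \frac{x}{2}}}{2}
= 1 - e^{-3}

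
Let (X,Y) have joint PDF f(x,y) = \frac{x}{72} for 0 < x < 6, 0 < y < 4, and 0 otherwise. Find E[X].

f_X(x) = ∫_0^4 \frac{x}{72} dy = \frac{x}{18}
E[X] = ∫_0^6 x × (\frac{x}{18}) dx = 4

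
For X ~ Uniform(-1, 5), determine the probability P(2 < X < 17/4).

P(2 < X < 17/4) = ∫_{2}^{17/4} f(x) dx
where f(x) = \frac{1}{6}
= \frac{3}{8}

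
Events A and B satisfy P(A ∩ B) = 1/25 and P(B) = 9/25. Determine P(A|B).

P(A|B) = P(A ∩ B) / P(B)
= (1/25) / (9/25)
= 1/9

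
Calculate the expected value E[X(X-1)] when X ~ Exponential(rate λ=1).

E[X(X-1)] = E[X² - X] = E[X²] - E[X]
E[X] = 1
E[X²] = Var(X) + (E[X])² = 1 + (1)² = 2
E[X(X-1)] = 2 - 1 = 1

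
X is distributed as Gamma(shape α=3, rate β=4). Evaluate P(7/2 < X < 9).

P(7/2 < X < 9) = ∫_{7/2}^{9} f(x) dx
where f(x) = 32 x^{2} e^{- 4 x}
= \frac{-685 + 113 e^{22}}{e^{36}}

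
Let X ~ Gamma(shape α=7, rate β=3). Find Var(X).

For X ~ Gamma(shape α=7, rate β=3):
Var(X) = \frac{7}{9}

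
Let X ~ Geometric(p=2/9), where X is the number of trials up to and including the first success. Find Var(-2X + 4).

For X ~ Geometric(p=2/9), where X is the number of trials up to and including the first success:
Var(X) = \frac{63}{4}
Var(-2X + 4) = (-2)² × Var(X) = 4 × \frac{63}{4} = 63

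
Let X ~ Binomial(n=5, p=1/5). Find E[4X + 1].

For X ~ Binomial(n=5, p=1/5):
E[X] = 1
E[4X + 1] = 4 × E[X] + 1 = 5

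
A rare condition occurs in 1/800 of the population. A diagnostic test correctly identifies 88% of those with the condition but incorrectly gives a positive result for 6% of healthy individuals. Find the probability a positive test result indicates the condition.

Let D = the rare event, + = positive/flagged.
P(D) = 1/800
P(+|D) = 88/100 = 22/25
P(+|D') = 6/100 = 3/50
P(+) = P(+|D)P(D) + P(+|D')P(D')
     = \frac{22}{25} × \frac{1}{800} + \frac{3}{50} × \frac{799}{800}
     = \frac{2441}{40000}
P(D|+) = P(+|D)P(D)/P(+) = \frac{44}{2441}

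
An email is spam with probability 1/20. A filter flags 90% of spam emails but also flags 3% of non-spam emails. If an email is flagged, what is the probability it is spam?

Let D = the rare event, + = positive/flagged.
P(D) = 1/20
P(+|D) = 90/100 = 9/10
P(+|D') = 3/100
P(+) = P(+|D)P(D) + P(+|D')P(D')
     = \frac{9}{10} × \frac{1}{20} + \frac{3}{100} × \frac{19}{20}
     = \frac{147}{2000}
P(D|+) = P(+|D)P(D)/P(+) = \frac{30}{49}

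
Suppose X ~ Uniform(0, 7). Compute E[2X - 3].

For X ~ Uniform(0, 7):
E[X] = \frac{7}{2}
E[2X - 3] = 2 × E[X] - 3 = 4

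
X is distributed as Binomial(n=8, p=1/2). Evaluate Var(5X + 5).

For X ~ Binomial(n=8, p=1/2):
Var(X) = 2
Var(5X + 5) = (5)² × Var(X) = 25 × 2 = 50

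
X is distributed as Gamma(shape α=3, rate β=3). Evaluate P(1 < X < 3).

P(1 < X < 3) = ∫_{1}^{3} f(x) dx
where f(x) = \frac{27 x^{2} e^{- 3 x}}{2}
= \frac{-101 + 17 e^{6}}{2 e^{9}}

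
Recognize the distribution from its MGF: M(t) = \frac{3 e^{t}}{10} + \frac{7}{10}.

The MGF M(t) = \frac{3 e^{t}}{10} + \frac{7}{10} is the standard form for the Bernoulli distribution.
Comparing with the known MGF formula identifies: Bernoulli(p=3/10)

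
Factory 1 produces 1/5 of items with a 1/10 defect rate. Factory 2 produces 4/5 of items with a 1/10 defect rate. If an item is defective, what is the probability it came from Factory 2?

Using Bayes' theorem:
P(F1) = 1/5, P(D|F1) = 1/10
P(F2) = 4/5, P(D|F2) = 1/10
P(D) = P(D|F1)P(F1) + P(D|F2)P(F2)
     = \frac{1}{10}
P(F2|D) = P(D|F2)P(F2) / P(D)
= \frac{4}{5}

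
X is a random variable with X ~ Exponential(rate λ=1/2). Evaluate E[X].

For X ~ Exponential(rate λ=1/2), the expected value is:
E[X] = 2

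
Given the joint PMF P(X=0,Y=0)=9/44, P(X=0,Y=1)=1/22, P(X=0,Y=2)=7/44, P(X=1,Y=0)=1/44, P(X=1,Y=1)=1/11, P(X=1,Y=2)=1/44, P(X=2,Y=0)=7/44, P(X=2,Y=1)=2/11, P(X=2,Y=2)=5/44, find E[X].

First find marginal of X:
P(X=0) = 9/22
P(X=1) = 3/22
P(X=2) = 5/11
E[X] = 0 × 9/22 + 1 × 3/22 + 2 × 5/11 = 23/22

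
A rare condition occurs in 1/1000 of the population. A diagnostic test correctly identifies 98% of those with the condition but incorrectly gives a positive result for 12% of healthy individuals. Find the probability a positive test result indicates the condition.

Let D = the rare event, + = positive/flagged.
P(D) = 1/1000
P(+|D) = 98/100 = 49/50
P(+|D') = 12/100 = 3/25
P(+) = P(+|D)P(D) + P(+|D')P(D')
     = \frac{49}{50} × \frac{1}{1000} + \frac{3}{25} × \frac{999}{1000}
     = \frac{6043}{50000}
P(D|+) = P(+|D)P(D)/P(+) = \frac{49}{6043}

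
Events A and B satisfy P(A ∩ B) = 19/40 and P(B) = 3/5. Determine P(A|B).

P(A|B) = P(A ∩ B) / P(B)
= (19/40) / (3/5)
= 19/24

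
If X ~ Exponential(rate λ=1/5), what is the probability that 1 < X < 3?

P(1 < X < 3) = ∫_{1}^{3} f(x) dx
where f(x) = \frac{e^{- \frac{x}{5}}}{5}
= - \frac{1 - e^{\frac{2}{5}}}{e^{\frac{3}{5}}}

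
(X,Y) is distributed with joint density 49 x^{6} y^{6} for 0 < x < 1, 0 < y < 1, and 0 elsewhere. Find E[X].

E[X] = ∫_0^1 ∫_0^1 x × f(x,y) dy dx
= ∫_0^1 ∫_0^1 x × (49 x^{6} y^{6}) dy dx
= \frac{7}{8}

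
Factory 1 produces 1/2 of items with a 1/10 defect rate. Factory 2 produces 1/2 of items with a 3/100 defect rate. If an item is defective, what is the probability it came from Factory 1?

Using Bayes' theorem:
P(F1) = 1/2, P(D|F1) = 1/10
P(F2) = 1/2, P(D|F2) = 3/100
P(D) = P(D|F1)P(F1) + P(D|F2)P(F2)
     = \frac{13}{200}
P(F1|D) = P(D|F1)P(F1) / P(D)
= \frac{10}{13}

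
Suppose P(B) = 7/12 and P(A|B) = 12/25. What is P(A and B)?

By definition, P(A|B) = P(A ∩ B) / P(B)
So P(A ∩ B) = P(A|B) × P(B)
= 12/25 × 7/12
= 7/25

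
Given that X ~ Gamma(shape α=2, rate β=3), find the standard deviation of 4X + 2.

For X ~ Gamma(shape α=2, rate β=3):
Var(X) = \frac{2}{9}
SD(X) = √(Var(X)) = √(\frac{2}{9}) = \frac{\sqrt{2}}{3}
SD(4X + 2) = |4| × SD(X) = 4 × \frac{\sqrt{2}}{3} = \frac{4 \sqrt{2}}{3}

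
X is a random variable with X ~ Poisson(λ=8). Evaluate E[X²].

Using the identity E[X²] = Var(X) + (E[X])²:
E[X] = 8
Var(X) = 8
E[X²] = 8 + (8)²
= 72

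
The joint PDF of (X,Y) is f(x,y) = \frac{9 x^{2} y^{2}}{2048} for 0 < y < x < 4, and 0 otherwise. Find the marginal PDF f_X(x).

f_X(x) = ∫_0^x \frac{9 x^{2} y^{2}}{2048} dy = \frac{3 x^{5}}{2048}
for 0 < x < 4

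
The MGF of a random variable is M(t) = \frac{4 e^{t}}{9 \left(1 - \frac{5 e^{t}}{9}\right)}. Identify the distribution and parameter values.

The MGF M(t) = \frac{4 e^{t}}{9 \left(1 - \frac{5 e^{t}}{9}\right)} is the standard form for the Geometric distribution.
Comparing with the known MGF formula identifies: Geometric(p=4/9), X = trial number of first success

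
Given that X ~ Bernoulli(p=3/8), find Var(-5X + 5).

For X ~ Bernoulli(p=3/8):
Var(X) = \frac{15}{64}
Var(-5X + 5) = (-5)² × Var(X) = 25 × \frac{15}{64} = \frac{375}{64}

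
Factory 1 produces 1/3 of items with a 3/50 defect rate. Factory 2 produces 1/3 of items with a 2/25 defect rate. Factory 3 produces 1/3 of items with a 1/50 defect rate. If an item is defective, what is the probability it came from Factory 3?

Using Bayes' theorem:
P(F1) = 1/3, P(D|F1) = 3/50
P(F2) = 1/3, P(D|F2) = 2/25
P(F3) = 1/3, P(D|F3) = 1/50
P(D) = P(D|F1)P(F1) + P(D|F2)P(F2) + P(D|F3)P(F3)
     = \frac{4}{75}
P(F3|D) = P(D|F3)P(F3) / P(D)
= \frac{1}{8}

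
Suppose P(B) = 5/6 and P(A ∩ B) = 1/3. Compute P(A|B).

P(A|B) = P(A ∩ B) / P(B)
= (1/3) / (5/6)
= 2/5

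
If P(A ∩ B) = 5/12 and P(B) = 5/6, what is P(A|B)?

P(A|B) = P(A ∩ B) / P(B)
= (5/12) / (5/6)
= 1/2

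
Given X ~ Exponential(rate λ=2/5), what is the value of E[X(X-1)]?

E[X(X-1)] = E[X² - X] = E[X²] - E[X]
E[X] = \frac{5}{2}
E[X²] = Var(X) + (E[X])² = \frac{25}{4} + (\frac{5}{2})² = \frac{25}{2}
E[X(X-1)] = \frac{25}{2} - \frac{5}{2} = 10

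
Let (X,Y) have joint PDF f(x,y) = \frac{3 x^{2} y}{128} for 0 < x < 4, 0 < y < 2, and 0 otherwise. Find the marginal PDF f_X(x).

f_X(x) = ∫_0^2 f(x,y) dy
= ∫_0^2 \frac{3 x^{2} y}{128} dy
= \frac{3 x^{2}}{64} for 0 < x < 4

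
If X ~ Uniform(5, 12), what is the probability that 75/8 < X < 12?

P(75/8 < X < 12) = ∫_{75/8}^{12} f(x) dx
where f(x) = \frac{1}{7}
= \frac{3}{8}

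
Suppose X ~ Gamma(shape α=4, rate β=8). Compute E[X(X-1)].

E[X(X-1)] = E[X² - X] = E[X²] - E[X]
E[X] = \frac{1}{2}
E[X²] = Var(X) + (E[X])² = \frac{1}{16} + (\frac{1}{2})² = \frac{5}{16}
E[X(X-1)] = \frac{5}{16} - \frac{1}{2} = - \frac{3}{16}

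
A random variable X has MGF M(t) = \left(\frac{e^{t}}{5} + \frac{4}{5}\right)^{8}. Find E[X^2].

To find E[X^2], compute M^(2)(0):
M^(1)(t) = \frac{8 \left(\frac{e^{t}}{5} + \frac{4}{5}\right)^{7} e^{t}}{5}
M^(2)(t) = \frac{8 \left(\frac{e^{t}}{5} + \frac{4}{5}\right)^{7} e^{t}}{5} + \frac{56 \left(\frac{e^{t}}{5} + \frac{4}{5}\right)^{6} e^{2 t}}{25}
M^(2)(0) = \frac{96}{25}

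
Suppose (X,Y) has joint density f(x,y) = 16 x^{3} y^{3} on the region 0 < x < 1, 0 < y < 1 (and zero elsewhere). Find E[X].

E[X] = ∫_0^1 ∫_0^1 x × f(x,y) dy dx
= ∫_0^1 ∫_0^1 x × (16 x^{3} y^{3}) dy dx
= \frac{4}{5}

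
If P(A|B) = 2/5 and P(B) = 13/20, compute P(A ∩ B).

By definition, P(A|B) = P(A ∩ B) / P(B)
So P(A ∩ B) = P(A|B) × P(B)
= 2/5 × 13/20
= 13/50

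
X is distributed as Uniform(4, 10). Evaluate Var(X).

For X ~ Uniform(4, 10):
Var(X) = 3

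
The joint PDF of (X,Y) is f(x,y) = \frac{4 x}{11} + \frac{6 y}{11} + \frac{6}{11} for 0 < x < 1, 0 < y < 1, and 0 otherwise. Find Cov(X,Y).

E[XY] = ∫∫ xy × f(x,y) dx dy = \frac{19}{66}
E[X] = \frac{35}{66}
E[Y] = \frac{6}{11}
Cov(X,Y) = E[XY] - E[X]E[Y] = - \frac{1}{726}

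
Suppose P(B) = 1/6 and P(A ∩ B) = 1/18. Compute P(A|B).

P(A|B) = P(A ∩ B) / P(B)
= (1/18) / (1/6)
= 1/3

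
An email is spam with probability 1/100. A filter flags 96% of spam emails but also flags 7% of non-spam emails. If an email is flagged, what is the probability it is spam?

Let D = the rare event, + = positive/flagged.
P(D) = 1/100
P(+|D) = 96/100 = 24/25
P(+|D') = 7/100
P(+) = P(+|D)P(D) + P(+|D')P(D')
     = \frac{24}{25} × \frac{1}{100} + \frac{7}{100} × \frac{99}{100}
     = \frac{789}{10000}
P(D|+) = P(+|D)P(D)/P(+) = \frac{32}{263}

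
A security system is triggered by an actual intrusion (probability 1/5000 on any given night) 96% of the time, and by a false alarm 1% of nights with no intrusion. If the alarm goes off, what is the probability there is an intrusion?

Let D = the rare event, + = positive/flagged.
P(D) = 1/5000
P(+|D) = 96/100 = 24/25
P(+|D') = 1/100
P(+) = P(+|D)P(D) + P(+|D')P(D')
     = \frac{24}{25} × \frac{1}{5000} + \frac{1}{100} × \frac{4999}{5000}
     = \frac{1019}{100000}
P(D|+) = P(+|D)P(D)/P(+) = \frac{96}{5095}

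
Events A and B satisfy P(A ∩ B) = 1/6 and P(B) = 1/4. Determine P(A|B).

P(A|B) = P(A ∩ B) / P(B)
= (1/6) / (1/4)
= 2/3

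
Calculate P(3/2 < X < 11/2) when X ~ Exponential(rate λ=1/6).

P(3/2 < X < 11/2) = ∫_{3/2}^{11/2} f(x) dx
where f(x) = \frac{e^{- \frac{x}{6}}}{6}
= - \frac{1}{e^{\frac{11}{12}}} + e^{- \frac{1}{4}}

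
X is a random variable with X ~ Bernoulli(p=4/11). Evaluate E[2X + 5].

For X ~ Bernoulli(p=4/11):
E[X] = \frac{4}{11}
E[2X + 5] = 2 × E[X] + 5 = \frac{63}{11}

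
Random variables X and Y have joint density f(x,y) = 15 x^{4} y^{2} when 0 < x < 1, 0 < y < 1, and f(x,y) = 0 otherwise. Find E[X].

E[X] = ∫_0^1 ∫_0^1 x × f(x,y) dy dx
= ∫_0^1 ∫_0^1 x × (15 x^{4} y^{2}) dy dx
= \frac{5}{6}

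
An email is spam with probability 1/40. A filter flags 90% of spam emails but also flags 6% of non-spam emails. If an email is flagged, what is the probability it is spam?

Let D = the rare event, + = positive/flagged.
P(D) = 1/40
P(+|D) = 90/100 = 9/10
P(+|D') = 6/100 = 3/50
P(+) = P(+|D)P(D) + P(+|D')P(D')
     = \frac{9}{10} × \frac{1}{40} + \frac{3}{50} × \frac{39}{40}
     = \frac{81}{1000}
P(D|+) = P(+|D)P(D)/P(+) = \frac{5}{18}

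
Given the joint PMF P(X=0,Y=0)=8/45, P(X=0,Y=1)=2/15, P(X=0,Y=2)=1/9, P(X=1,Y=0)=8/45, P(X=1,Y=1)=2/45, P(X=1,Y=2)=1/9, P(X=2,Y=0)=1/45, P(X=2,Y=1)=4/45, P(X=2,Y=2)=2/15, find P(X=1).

P(X=1) = P(X=1,Y=0) + P(X=1,Y=1) + P(X=1,Y=2)
= 8/45 + 2/45 + 1/9
= 1/3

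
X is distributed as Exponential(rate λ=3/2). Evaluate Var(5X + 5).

For X ~ Exponential(rate λ=3/2):
Var(X) = \frac{4}{9}
Var(5X + 5) = (5)² × Var(X) = 25 × \frac{4}{9} = \frac{100}{9}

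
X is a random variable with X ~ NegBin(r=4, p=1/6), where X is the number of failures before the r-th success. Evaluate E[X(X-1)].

E[X(X-1)] = E[X² - X] = E[X²] - E[X]
E[X] = 20
E[X²] = Var(X) + (E[X])² = 120 + (20)² = 520
E[X(X-1)] = 520 - 20 = 500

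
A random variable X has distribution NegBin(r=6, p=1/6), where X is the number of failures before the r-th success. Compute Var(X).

For X ~ NegBin(r=6, p=1/6), where X is the number of failures before the r-th success:
Var(X) = 180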